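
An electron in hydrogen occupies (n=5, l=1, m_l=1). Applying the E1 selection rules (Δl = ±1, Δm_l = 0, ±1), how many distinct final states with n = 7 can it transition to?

4

E1 requires Δl = ±1, so l_f ∈ {0, 2}; with 0 ≤ l_f ≤ n_f−1 = 6, the allowed l_f values are {0, 2}.
For l_f = 0: m_f ∈ {m_i−1, m_i, m_i+1} ∩ [−0, 0] = {0} → 1 state.
For l_f = 2: m_f ∈ {m_i−1, m_i, m_i+1} ∩ [−2, 2] = {0, 1, 2} → 3 states.
Total: 4.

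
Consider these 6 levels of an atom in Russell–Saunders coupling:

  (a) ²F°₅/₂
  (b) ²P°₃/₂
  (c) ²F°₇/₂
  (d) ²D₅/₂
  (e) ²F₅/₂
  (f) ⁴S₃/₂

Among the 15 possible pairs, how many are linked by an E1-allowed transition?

5

(a)–(b): forbidden (parity, ΔL).
(a)–(c): forbidden (parity).
(a)–(d): allowed.
(a)–(e): allowed.
(a)–(f): forbidden (ΔS, ΔL).
(b)–(c): forbidden (parity, ΔL, ΔJ).
(b)–(d): allowed.
(b)–(e): forbidden (ΔL).
(b)–(f): forbidden (ΔS).
(c)–(d): allowed.
(c)–(e): allowed.
(c)–(f): forbidden (ΔS, ΔL, ΔJ).
(d)–(e): forbidden (parity).
(d)–(f): forbidden (parity, ΔS, ΔL).
(e)–(f): forbidden (parity, ΔS, ΔL).
Allowed pairs: 5 of 15.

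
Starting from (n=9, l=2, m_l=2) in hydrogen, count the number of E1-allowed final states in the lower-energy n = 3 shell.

1

E1 requires Δl = ±1, so l_f ∈ {1, 3}; with 0 ≤ l_f ≤ n_f−1 = 2, the allowed l_f values are {1}.
For l_f = 1: m_f ∈ {m_i−1, m_i, m_i+1} ∩ [−1, 1] = {1} → 1 state.
Total: 1.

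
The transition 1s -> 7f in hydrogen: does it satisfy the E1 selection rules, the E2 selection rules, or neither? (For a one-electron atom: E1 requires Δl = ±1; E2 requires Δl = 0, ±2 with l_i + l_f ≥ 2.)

neither

Δl = 3 − 0 = +3; l_i + l_f = 3.
E1 (Δl = ±1): not satisfied.
E2 (Δl = 0,±2, l_i+l_f ≥ 2): not satisfied.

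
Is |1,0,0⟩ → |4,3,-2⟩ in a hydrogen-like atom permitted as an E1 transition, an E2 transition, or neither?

Δl = 3 − 0 = +3; l_i + l_f = 3.
Δm_l = -2.
E1 (Δl = ±1, |Δm_l| ≤ 1): not satisfied.
E2 (Δl = 0,±2, l_i+l_f ≥ 2, |Δm_l| ≤ 2): not satisfied.

neither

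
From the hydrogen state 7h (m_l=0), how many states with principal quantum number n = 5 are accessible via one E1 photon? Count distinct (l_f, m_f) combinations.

E1 requires Δl = ±1, so l_f ∈ {4, 6}; with 0 ≤ l_f ≤ n_f−1 = 4, the allowed l_f values are {4}.
For l_f = 4: m_f ∈ {m_i−1, m_i, m_i+1} ∩ [−4, 4] = {-1, 0, 1} → 3 states.
Total: 3.

3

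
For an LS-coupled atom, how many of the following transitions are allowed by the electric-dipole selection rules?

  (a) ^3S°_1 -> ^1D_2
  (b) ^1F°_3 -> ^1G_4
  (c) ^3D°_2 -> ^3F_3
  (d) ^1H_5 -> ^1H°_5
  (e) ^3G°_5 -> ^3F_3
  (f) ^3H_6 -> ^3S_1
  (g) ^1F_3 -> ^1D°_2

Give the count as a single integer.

4

(a) forbidden (ΔS, ΔL fail)
(b) allowed
(c) allowed
(d) allowed
(e) forbidden (ΔJ fails)
(f) forbidden (parity, ΔL, ΔJ fail)
(g) allowed
Total allowed: 4 of 7.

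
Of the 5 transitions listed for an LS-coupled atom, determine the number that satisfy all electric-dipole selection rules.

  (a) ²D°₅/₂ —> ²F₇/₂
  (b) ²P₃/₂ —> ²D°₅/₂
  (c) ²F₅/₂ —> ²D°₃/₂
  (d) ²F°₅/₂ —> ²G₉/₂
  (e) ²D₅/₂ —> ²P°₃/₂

4

(a) allowed
(b) allowed
(c) allowed
(d) forbidden (ΔJ fails)
(e) allowed
Total allowed: 4 of 5.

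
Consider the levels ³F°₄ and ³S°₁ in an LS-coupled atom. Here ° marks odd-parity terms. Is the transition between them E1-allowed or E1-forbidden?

forbidden

Parity must change: odd → odd — fails.
ΔS = 0: S: 1 → 1 — passes.
ΔL = 0, ±1 (not L=0↔0): L: 3 → 0, ΔL = -3 — fails.
ΔJ = 0, ±1 (not J=0↔0): J: 4 → 1, ΔJ = -3 — fails.
Rule(s) violated: parity, ΔL, ΔJ.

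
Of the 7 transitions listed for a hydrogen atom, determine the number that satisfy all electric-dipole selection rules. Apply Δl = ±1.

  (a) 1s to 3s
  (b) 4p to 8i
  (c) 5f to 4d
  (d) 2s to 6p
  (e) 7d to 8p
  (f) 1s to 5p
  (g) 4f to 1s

4

(a) forbidden — Δl = +0 (E1 requires Δl = ±1)
(b) forbidden — Δl = +5 (E1 requires Δl = ±1)
(c) allowed
(d) allowed
(e) allowed
(f) allowed
(g) forbidden — Δl = -3 (E1 requires Δl = ±1)
Total allowed: 4 of 7.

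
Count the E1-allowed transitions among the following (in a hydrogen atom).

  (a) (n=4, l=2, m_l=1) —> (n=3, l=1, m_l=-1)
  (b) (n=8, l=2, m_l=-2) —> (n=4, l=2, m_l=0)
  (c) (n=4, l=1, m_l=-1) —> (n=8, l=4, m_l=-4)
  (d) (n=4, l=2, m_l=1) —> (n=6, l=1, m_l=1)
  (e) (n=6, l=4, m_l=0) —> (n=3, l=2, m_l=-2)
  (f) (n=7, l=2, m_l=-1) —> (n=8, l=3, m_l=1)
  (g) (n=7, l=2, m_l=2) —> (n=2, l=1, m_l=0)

1

(a) forbidden — Δm_l = -2 (E1 requires Δm_l = 0, ±1)
(b) forbidden — Δl = +0 (E1 requires Δl = ±1); Δm_l = +2 (E1 requires Δm_l = 0, ±1)
(c) forbidden — Δl = +3 (E1 requires Δl = ±1); Δm_l = -3 (E1 requires Δm_l = 0, ±1)
(d) allowed
(e) forbidden — Δl = -2 (E1 requires Δl = ±1); Δm_l = -2 (E1 requires Δm_l = 0, ±1)
(f) forbidden — Δm_l = +2 (E1 requires Δm_l = 0, ±1)
(g) forbidden — Δm_l = -2 (E1 requires Δm_l = 0, ±1)
Total allowed: 1 of 7.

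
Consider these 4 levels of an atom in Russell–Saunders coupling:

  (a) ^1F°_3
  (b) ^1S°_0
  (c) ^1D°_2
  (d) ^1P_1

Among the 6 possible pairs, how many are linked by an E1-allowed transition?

2

(a)–(b): forbidden (parity, ΔL, ΔJ).
(a)–(c): forbidden (parity).
(a)–(d): forbidden (ΔL, ΔJ).
(b)–(c): forbidden (parity, ΔL, ΔJ).
(b)–(d): allowed.
(c)–(d): allowed.
Allowed pairs: 2 of 6.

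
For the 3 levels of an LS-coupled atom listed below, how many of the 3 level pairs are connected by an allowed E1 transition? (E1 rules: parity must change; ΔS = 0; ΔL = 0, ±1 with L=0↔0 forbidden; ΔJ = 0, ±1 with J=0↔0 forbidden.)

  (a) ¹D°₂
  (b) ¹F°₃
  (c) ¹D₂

2

(a)–(b): forbidden (parity).
(a)–(c): allowed.
(b)–(c): allowed.
Allowed pairs: 2 of 3.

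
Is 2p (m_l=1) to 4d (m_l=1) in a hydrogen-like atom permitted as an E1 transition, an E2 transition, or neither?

Δl = 2 − 1 = +1; l_i + l_f = 3.
Δm_l = +0.
E1 (Δl = ±1, |Δm_l| ≤ 1): satisfied.
E2 (Δl = 0,±2, l_i+l_f ≥ 2, |Δm_l| ≤ 2): not satisfied.

E1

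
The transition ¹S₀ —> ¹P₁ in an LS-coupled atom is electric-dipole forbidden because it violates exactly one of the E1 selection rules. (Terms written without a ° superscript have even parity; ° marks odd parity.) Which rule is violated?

parity

ΔJ = 0, ±1 (not J=0↔0): J: 0 → 1, ΔJ = +1 — ✓.
ΔS = 0: S: 0 → 0 — ✓.
ΔL = 0, ±1 (not L=0↔0): L: 0 → 1, ΔL = +1 — ✓.
Parity must change: even → even — ✗.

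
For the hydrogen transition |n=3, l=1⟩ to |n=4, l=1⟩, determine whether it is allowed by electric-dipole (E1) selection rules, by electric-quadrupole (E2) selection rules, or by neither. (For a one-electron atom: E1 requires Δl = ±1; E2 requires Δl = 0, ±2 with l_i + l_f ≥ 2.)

Δl = 1 − 1 = +0; l_i + l_f = 2.
E1 (Δl = ±1): not satisfied.
E2 (Δl = 0,±2, l_i+l_f ≥ 2): satisfied.

E2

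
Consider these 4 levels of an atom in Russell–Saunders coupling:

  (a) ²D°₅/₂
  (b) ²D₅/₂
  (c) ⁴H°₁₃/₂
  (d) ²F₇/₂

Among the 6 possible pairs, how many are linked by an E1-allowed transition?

(a)–(b): allowed.
(a)–(c): forbidden (parity, ΔS, ΔL, ΔJ).
(a)–(d): allowed.
(b)–(c): forbidden (ΔS, ΔL, ΔJ).
(b)–(d): forbidden (parity).
(c)–(d): forbidden (ΔS, ΔL, ΔJ).
Allowed pairs: 2 of 6.

2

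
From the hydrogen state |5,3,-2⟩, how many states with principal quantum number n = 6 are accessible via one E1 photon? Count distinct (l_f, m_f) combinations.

E1 requires Δl = ±1, so l_f ∈ {2, 4}; with 0 ≤ l_f ≤ n_f−1 = 5, the allowed l_f values are {2, 4}.
For l_f = 2: m_f ∈ {m_i−1, m_i, m_i+1} ∩ [−2, 2] = {-2, -1} → 2 states.
For l_f = 4: m_f ∈ {m_i−1, m_i, m_i+1} ∩ [−4, 4] = {-3, -2, -1} → 3 states.
Total: 5.

5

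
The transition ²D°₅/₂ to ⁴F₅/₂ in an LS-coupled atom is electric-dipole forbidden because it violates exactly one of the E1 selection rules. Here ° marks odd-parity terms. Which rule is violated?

Initial level: S=1/2, L=2, J=5/2, parity odd. Final level: S=3/2, L=3, J=5/2, parity even.
Parity must change: odd → even — ok.
ΔS = 0: S: 1/2 → 3/2 — fails.
ΔL = 0, ±1 (not L=0↔0): L: 2 → 3, ΔL = +1 — ok.
ΔJ = 0, ±1 (not J=0↔0): J: 5/2 → 5/2, ΔJ = +0 — ok.

the ΔS = 0 rule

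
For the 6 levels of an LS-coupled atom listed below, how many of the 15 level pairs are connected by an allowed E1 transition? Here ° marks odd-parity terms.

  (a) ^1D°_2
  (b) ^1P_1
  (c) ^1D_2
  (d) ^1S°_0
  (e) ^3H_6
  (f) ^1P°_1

5

(a)–(b): allowed.
(a)–(c): allowed.
(a)–(d): forbidden (parity, ΔL, ΔJ).
(a)–(e): forbidden (ΔS, ΔL, ΔJ).
(a)–(f): forbidden (parity).
(b)–(c): forbidden (parity).
(b)–(d): allowed.
(b)–(e): forbidden (parity, ΔS, ΔL, ΔJ).
(b)–(f): allowed.
(c)–(d): forbidden (ΔL, ΔJ).
(c)–(e): forbidden (parity, ΔS, ΔL, ΔJ).
(c)–(f): allowed.
(d)–(e): forbidden (ΔS, ΔL, ΔJ).
(d)–(f): forbidden (parity).
(e)–(f): forbidden (ΔS, ΔL, ΔJ).
Allowed pairs: 5 of 15.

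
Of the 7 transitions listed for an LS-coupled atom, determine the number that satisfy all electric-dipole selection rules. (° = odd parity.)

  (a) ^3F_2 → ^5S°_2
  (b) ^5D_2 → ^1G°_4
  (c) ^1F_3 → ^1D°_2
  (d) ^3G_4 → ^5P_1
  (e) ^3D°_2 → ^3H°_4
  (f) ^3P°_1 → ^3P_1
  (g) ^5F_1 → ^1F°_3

2

(a) forbidden (ΔS, ΔL fail)
(b) forbidden (ΔS, ΔL, ΔJ fail)
(c) allowed
(d) forbidden (parity, ΔS, ΔL, ΔJ fail)
(e) forbidden (parity, ΔL, ΔJ fail)
(f) allowed
(g) forbidden (ΔS, ΔJ fail)
Total allowed: 2 of 7.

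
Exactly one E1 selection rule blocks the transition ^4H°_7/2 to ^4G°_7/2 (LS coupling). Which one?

parity

Reading off the term symbols: S 3/2→3/2, L 5→4, J 7/2→7/2, parity odd→odd.
Parity must change: odd → odd — ✗.
ΔS = 0: S: 3/2 → 3/2 — ✓.
ΔL = 0, ±1 (not L=0↔0): L: 5 → 4, ΔL = -1 — ✓.
ΔJ = 0, ±1 (not J=0↔0): J: 7/2 → 7/2, ΔJ = +0 — ✓.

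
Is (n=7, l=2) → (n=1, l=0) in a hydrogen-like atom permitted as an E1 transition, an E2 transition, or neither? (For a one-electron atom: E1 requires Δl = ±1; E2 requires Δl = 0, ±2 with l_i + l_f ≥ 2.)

E2

Δl = 0 − 2 = -2; l_i + l_f = 2.
E1 (Δl = ±1): not satisfied.
E2 (Δl = 0,±2, l_i+l_f ≥ 2): satisfied.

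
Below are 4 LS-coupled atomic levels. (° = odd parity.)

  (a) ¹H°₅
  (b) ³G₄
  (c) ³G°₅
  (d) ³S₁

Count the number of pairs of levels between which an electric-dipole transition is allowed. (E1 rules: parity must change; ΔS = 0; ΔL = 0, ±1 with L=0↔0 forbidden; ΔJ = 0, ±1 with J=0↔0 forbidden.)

(a)–(b): forbidden (ΔS).
(a)–(c): forbidden (parity, ΔS).
(a)–(d): forbidden (ΔS, ΔL, ΔJ).
(b)–(c): allowed.
(b)–(d): forbidden (parity, ΔL, ΔJ).
(c)–(d): forbidden (ΔL, ΔJ).
Allowed pairs: 1 of 6.

1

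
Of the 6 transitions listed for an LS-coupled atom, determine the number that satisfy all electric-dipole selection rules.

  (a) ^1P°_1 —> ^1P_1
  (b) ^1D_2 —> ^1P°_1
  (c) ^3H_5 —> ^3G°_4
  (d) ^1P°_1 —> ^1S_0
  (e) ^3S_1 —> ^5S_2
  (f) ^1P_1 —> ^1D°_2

5

(a) allowed
(b) allowed
(c) allowed
(d) allowed
(e) forbidden (parity, ΔS, ΔL fail)
(f) allowed
Total allowed: 5 of 6.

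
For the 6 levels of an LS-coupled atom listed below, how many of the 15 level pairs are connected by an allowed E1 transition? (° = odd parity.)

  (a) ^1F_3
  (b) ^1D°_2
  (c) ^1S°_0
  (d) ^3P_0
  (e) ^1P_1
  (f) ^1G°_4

4

(a)–(b): allowed.
(a)–(c): forbidden (ΔL, ΔJ).
(a)–(d): forbidden (parity, ΔS, ΔL, ΔJ).
(a)–(e): forbidden (parity, ΔL, ΔJ).
(a)–(f): allowed.
(b)–(c): forbidden (parity, ΔL, ΔJ).
(b)–(d): forbidden (ΔS, ΔJ).
(b)–(e): allowed.
(b)–(f): forbidden (parity, ΔL, ΔJ).
(c)–(d): forbidden (ΔS, ΔJ).
(c)–(e): allowed.
(c)–(f): forbidden (parity, ΔL, ΔJ).
(d)–(e): forbidden (parity, ΔS).
(d)–(f): forbidden (ΔS, ΔL, ΔJ).
(e)–(f): forbidden (ΔL, ΔJ).
Allowed pairs: 4 of 15.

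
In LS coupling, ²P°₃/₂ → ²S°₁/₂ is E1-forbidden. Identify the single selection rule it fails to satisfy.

parity

Initial level: S=1/2, L=1, J=3/2, parity odd. Final level: S=1/2, L=0, J=1/2, parity odd.
ΔS = 0: S: 1/2 → 1/2 — satisfied.
Parity must change: odd → odd — violated.
ΔJ = 0, ±1 (not J=0↔0): J: 3/2 → 1/2, ΔJ = -1 — satisfied.
ΔL = 0, ±1 (not L=0↔0): L: 1 → 0, ΔL = -1 — satisfied.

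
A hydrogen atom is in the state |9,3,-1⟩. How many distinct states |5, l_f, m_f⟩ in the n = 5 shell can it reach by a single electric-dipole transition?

E1 requires Δl = ±1, so l_f ∈ {2, 4}; with 0 ≤ l_f ≤ n_f−1 = 4, the allowed l_f values are {2, 4}.
For l_f = 2: m_f ∈ {m_i−1, m_i, m_i+1} ∩ [−2, 2] = {-2, -1, 0} → 3 states.
For l_f = 4: m_f ∈ {m_i−1, m_i, m_i+1} ∩ [−4, 4] = {-2, -1, 0} → 3 states.
Total: 6.

6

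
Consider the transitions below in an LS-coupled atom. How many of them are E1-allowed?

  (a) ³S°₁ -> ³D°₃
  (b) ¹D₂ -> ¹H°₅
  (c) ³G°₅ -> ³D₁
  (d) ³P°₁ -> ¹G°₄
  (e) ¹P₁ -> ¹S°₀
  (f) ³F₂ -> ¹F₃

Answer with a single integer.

(a) forbidden (parity, ΔL, ΔJ fail)
(b) forbidden (ΔL, ΔJ fail)
(c) forbidden (ΔL, ΔJ fail)
(d) forbidden (parity, ΔS, ΔL, ΔJ fail)
(e) allowed
(f) forbidden (parity, ΔS fail)
Total allowed: 1 of 6.

1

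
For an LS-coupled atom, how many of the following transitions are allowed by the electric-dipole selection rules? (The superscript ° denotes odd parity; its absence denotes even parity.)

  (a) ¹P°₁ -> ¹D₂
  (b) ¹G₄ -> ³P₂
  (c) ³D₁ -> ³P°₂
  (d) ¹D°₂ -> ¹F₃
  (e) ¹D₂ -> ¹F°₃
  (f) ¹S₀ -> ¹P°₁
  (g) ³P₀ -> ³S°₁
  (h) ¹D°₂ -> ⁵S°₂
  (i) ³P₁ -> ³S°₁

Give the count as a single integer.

7

(a) allowed
(b) forbidden (parity, ΔS, ΔL, ΔJ fail)
(c) allowed
(d) allowed
(e) allowed
(f) allowed
(g) allowed
(h) forbidden (parity, ΔS, ΔL fail)
(i) allowed
Total allowed: 7 of 9.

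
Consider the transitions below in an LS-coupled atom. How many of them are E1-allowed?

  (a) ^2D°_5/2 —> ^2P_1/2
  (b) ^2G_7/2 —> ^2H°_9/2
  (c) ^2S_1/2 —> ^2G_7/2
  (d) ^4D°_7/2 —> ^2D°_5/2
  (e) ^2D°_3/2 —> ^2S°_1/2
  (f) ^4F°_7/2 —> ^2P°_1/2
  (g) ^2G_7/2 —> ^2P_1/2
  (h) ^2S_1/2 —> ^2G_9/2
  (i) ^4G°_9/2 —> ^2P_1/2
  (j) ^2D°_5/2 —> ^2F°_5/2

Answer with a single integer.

1

(a) forbidden (ΔJ fails)
(b) allowed
(c) forbidden (parity, ΔL, ΔJ fail)
(d) forbidden (parity, ΔS fail)
(e) forbidden (parity, ΔL fail)
(f) forbidden (parity, ΔS, ΔL, ΔJ fail)
(g) forbidden (parity, ΔL, ΔJ fail)
(h) forbidden (parity, ΔL, ΔJ fail)
(i) forbidden (ΔS, ΔL, ΔJ fail)
(j) forbidden (parity fails)
Total allowed: 1 of 10.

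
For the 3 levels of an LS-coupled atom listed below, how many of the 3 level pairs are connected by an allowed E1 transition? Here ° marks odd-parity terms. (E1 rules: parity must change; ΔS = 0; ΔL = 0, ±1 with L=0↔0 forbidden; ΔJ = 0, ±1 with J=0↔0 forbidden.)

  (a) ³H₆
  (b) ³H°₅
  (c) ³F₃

(a)–(b): allowed.
(a)–(c): forbidden (parity, ΔL, ΔJ).
(b)–(c): forbidden (ΔL, ΔJ).
Allowed pairs: 1 of 3.

1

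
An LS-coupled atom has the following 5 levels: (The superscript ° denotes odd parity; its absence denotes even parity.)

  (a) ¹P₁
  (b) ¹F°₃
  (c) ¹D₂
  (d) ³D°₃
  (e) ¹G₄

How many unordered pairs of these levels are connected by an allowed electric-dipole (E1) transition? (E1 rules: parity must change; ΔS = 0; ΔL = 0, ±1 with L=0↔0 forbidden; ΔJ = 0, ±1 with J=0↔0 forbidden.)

(a)–(b): forbidden (ΔL, ΔJ).
(a)–(c): forbidden (parity).
(a)–(d): forbidden (ΔS, ΔJ).
(a)–(e): forbidden (parity, ΔL, ΔJ).
(b)–(c): allowed.
(b)–(d): forbidden (parity, ΔS).
(b)–(e): allowed.
(c)–(d): forbidden (ΔS).
(c)–(e): forbidden (parity, ΔL, ΔJ).
(d)–(e): forbidden (ΔS, ΔL).
Allowed pairs: 2 of 10.

2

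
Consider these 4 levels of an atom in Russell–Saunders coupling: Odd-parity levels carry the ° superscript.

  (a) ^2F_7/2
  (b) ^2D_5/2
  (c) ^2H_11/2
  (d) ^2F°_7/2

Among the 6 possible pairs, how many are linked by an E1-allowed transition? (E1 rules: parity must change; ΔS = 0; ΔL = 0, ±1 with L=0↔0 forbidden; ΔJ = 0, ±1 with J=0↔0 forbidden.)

(a)–(b): forbidden (parity).
(a)–(c): forbidden (parity, ΔL, ΔJ).
(a)–(d): allowed.
(b)–(c): forbidden (parity, ΔL, ΔJ).
(b)–(d): allowed.
(c)–(d): forbidden (ΔL, ΔJ).
Allowed pairs: 2 of 6.

2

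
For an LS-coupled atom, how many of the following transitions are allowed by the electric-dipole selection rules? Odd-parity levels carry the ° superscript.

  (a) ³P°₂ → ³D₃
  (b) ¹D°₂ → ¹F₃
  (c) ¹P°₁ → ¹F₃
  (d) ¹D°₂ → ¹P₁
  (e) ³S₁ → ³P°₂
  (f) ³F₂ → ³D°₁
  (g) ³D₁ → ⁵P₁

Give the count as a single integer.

5

(a) allowed
(b) allowed
(c) forbidden (ΔL, ΔJ fail)
(d) allowed
(e) allowed
(f) allowed
(g) forbidden (parity, ΔS fail)
Total allowed: 5 of 7.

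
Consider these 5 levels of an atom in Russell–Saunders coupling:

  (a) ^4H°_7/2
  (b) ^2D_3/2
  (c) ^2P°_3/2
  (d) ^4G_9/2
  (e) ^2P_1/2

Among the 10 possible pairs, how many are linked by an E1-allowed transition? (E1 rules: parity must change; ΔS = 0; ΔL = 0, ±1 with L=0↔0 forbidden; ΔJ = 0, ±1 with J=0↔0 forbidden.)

3

(a)–(b): forbidden (ΔS, ΔL, ΔJ).
(a)–(c): forbidden (parity, ΔS, ΔL, ΔJ).
(a)–(d): allowed.
(a)–(e): forbidden (ΔS, ΔL, ΔJ).
(b)–(c): allowed.
(b)–(d): forbidden (parity, ΔS, ΔL, ΔJ).
(b)–(e): forbidden (parity).
(c)–(d): forbidden (ΔS, ΔL, ΔJ).
(c)–(e): allowed.
(d)–(e): forbidden (parity, ΔS, ΔL, ΔJ).
Allowed pairs: 3 of 10.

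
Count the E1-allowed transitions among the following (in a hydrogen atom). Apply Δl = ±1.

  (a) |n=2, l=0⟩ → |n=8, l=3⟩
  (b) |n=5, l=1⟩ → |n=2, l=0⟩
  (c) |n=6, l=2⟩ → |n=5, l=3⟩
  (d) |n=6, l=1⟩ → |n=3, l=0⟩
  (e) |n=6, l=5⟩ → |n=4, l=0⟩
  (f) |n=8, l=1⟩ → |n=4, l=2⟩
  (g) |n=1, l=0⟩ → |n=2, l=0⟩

4

(a) forbidden — Δl = +3 (E1 requires Δl = ±1)
(b) allowed
(c) allowed
(d) allowed
(e) forbidden — Δl = -5 (E1 requires Δl = ±1)
(f) allowed
(g) forbidden — Δl = +0 (E1 requires Δl = ±1)
Total allowed: 4 of 7.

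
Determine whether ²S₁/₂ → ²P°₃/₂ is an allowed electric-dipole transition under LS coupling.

Initial level: S=1/2, L=0, J=1/2, parity even. Final level: S=1/2, L=1, J=3/2, parity odd.
ΔJ = 0, ±1 (not J=0↔0): J: 1/2 → 3/2, ΔJ = +1 — satisfied.
ΔL = 0, ±1 (not L=0↔0): L: 0 → 1, ΔL = +1 — satisfied.
ΔS = 0: S: 1/2 → 1/2 — satisfied.
Parity must change: even → odd — satisfied.
All four E1 rules are satisfied.

allowed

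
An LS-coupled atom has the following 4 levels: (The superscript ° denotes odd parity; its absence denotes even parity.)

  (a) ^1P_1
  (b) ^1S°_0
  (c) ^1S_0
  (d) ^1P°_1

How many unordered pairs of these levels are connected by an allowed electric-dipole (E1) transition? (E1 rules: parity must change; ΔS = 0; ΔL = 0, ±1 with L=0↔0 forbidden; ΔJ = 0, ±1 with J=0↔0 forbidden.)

3

(a)–(b): allowed.
(a)–(c): forbidden (parity).
(a)–(d): allowed.
(b)–(c): forbidden (ΔL, ΔJ).
(b)–(d): forbidden (parity).
(c)–(d): allowed.
Allowed pairs: 3 of 6.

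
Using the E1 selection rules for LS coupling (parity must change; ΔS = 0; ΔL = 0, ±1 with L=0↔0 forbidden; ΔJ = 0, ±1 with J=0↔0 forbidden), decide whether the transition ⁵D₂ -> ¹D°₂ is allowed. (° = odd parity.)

forbidden

Initial level: S=2, L=2, J=2, parity even. Final level: S=0, L=2, J=2, parity odd.
Parity must change: even → odd — ok.
ΔS = 0: S: 2 → 0 — fails.
ΔL = 0, ±1 (not L=0↔0): L: 2 → 2, ΔL = +0 — ok.
ΔJ = 0, ±1 (not J=0↔0): J: 2 → 2, ΔJ = +0 — ok.
Rule(s) violated: ΔS.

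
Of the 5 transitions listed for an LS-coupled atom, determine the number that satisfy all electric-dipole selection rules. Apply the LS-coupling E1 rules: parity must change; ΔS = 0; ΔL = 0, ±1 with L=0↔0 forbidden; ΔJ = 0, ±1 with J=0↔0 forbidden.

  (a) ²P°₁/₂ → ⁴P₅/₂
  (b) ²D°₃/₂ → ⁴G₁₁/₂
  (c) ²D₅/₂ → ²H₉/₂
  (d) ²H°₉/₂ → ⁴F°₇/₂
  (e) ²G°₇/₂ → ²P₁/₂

(a) forbidden (ΔS, ΔJ fail)
(b) forbidden (ΔS, ΔL, ΔJ fail)
(c) forbidden (parity, ΔL, ΔJ fail)
(d) forbidden (parity, ΔS, ΔL fail)
(e) forbidden (ΔL, ΔJ fail)
Total allowed: 0 of 5.

0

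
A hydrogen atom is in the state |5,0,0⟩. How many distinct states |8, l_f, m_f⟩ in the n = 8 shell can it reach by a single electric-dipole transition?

3

E1 requires Δl = ±1, so l_f ∈ {-1, 1}; with 0 ≤ l_f ≤ n_f−1 = 7, the allowed l_f values are {1}.
For l_f = 1: m_f ∈ {m_i−1, m_i, m_i+1} ∩ [−1, 1] = {-1, 0, 1} → 3 states.
Total: 3.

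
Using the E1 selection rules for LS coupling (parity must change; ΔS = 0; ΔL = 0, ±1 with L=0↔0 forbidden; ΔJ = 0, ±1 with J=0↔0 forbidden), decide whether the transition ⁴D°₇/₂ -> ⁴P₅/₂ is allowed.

allowed

Reading off the term symbols: S 3/2→3/2, L 2→1, J 7/2→5/2, parity odd→even.
Parity must change: odd → even — ✓.
ΔS = 0: S: 3/2 → 3/2 — ✓.
ΔL = 0, ±1 (not L=0↔0): L: 2 → 1, ΔL = -1 — ✓.
ΔJ = 0, ±1 (not J=0↔0): J: 7/2 → 5/2, ΔJ = -1 — ✓.
All four E1 rules are satisfied.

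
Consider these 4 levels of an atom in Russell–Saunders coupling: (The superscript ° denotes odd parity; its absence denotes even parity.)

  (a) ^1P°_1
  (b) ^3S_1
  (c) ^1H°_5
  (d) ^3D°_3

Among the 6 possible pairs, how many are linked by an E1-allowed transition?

(a)–(b): forbidden (ΔS).
(a)–(c): forbidden (parity, ΔL, ΔJ).
(a)–(d): forbidden (parity, ΔS, ΔJ).
(b)–(c): forbidden (ΔS, ΔL, ΔJ).
(b)–(d): forbidden (ΔL, ΔJ).
(c)–(d): forbidden (parity, ΔS, ΔL, ΔJ).
Allowed pairs: 0 of 6.

0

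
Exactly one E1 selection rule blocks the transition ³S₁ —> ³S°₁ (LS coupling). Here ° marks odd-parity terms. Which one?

the L=0 ↔ L=0 exclusion

Initial level: S=1, L=0, J=1, parity even. Final level: S=1, L=0, J=1, parity odd.
ΔL = 0, ±1 (not L=0↔0): L: 0 → 0, ΔL = +0 — fails.
ΔJ = 0, ±1 (not J=0↔0): J: 1 → 1, ΔJ = +0 — ok.
ΔS = 0: S: 1 → 1 — ok.
Parity must change: even → odd — ok.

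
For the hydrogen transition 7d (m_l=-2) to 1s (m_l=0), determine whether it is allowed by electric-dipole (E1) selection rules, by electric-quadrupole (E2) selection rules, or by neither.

E2

Δl = 0 − 2 = -2; l_i + l_f = 2.
Δm_l = +2.
E1 (Δl = ±1, |Δm_l| ≤ 1): not satisfied.
E2 (Δl = 0,±2, l_i+l_f ≥ 2, |Δm_l| ≤ 2): satisfied.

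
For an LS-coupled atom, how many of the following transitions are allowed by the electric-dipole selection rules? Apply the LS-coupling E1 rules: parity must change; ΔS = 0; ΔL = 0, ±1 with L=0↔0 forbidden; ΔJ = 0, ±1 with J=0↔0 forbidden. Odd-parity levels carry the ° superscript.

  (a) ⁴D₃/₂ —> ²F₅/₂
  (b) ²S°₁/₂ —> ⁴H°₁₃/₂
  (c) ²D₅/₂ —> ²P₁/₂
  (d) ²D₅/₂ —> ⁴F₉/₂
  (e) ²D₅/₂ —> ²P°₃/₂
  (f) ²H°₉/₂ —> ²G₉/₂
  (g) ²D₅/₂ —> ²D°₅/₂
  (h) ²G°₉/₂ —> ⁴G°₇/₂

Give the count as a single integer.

3

(a) forbidden (parity, ΔS fail)
(b) forbidden (parity, ΔS, ΔL, ΔJ fail)
(c) forbidden (parity, ΔJ fail)
(d) forbidden (parity, ΔS, ΔJ fail)
(e) allowed
(f) allowed
(g) allowed
(h) forbidden (parity, ΔS fail)
Total allowed: 3 of 8.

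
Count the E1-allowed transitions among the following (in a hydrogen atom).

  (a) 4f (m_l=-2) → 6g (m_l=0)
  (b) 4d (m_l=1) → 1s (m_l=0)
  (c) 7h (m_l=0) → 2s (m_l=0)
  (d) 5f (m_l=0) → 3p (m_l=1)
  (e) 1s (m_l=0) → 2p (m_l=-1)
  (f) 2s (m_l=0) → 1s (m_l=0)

1

(a) forbidden — Δm_l = +2 (E1 requires Δm_l = 0, ±1)
(b) forbidden — Δl = -2 (E1 requires Δl = ±1)
(c) forbidden — Δl = -5 (E1 requires Δl = ±1)
(d) forbidden — Δl = -2 (E1 requires Δl = ±1)
(e) allowed
(f) forbidden — Δl = +0 (E1 requires Δl = ±1)
Total allowed: 1 of 6.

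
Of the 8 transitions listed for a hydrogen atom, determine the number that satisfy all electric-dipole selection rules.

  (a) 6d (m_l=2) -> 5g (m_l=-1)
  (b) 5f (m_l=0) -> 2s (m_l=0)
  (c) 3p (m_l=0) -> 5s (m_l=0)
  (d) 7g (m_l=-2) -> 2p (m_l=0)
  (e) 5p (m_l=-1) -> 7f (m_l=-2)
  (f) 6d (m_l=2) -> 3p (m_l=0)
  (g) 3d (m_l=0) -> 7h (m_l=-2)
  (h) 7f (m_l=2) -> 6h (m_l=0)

(a) forbidden — Δl = +2 (E1 requires Δl = ±1); Δm_l = -3 (E1 requires Δm_l = 0, ±1)
(b) forbidden — Δl = -3 (E1 requires Δl = ±1)
(c) allowed
(d) forbidden — Δl = -3 (E1 requires Δl = ±1); Δm_l = +2 (E1 requires Δm_l = 0, ±1)
(e) forbidden — Δl = +2 (E1 requires Δl = ±1)
(f) forbidden — Δm_l = -2 (E1 requires Δm_l = 0, ±1)
(g) forbidden — Δl = +3 (E1 requires Δl = ±1); Δm_l = -2 (E1 requires Δm_l = 0, ±1)
(h) forbidden — Δl = +2 (E1 requires Δl = ±1); Δm_l = -2 (E1 requires Δm_l = 0, ±1)
Total allowed: 1 of 8.

1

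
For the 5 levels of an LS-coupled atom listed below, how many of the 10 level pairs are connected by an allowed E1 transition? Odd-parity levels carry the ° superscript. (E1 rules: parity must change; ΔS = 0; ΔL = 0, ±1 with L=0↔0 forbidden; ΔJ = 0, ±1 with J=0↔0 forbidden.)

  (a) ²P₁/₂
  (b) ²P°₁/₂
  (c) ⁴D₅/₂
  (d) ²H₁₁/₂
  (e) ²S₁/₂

2

(a)–(b): allowed.
(a)–(c): forbidden (parity, ΔS, ΔJ).
(a)–(d): forbidden (parity, ΔL, ΔJ).
(a)–(e): forbidden (parity).
(b)–(c): forbidden (ΔS, ΔJ).
(b)–(d): forbidden (ΔL, ΔJ).
(b)–(e): allowed.
(c)–(d): forbidden (parity, ΔS, ΔL, ΔJ).
(c)–(e): forbidden (parity, ΔS, ΔL, ΔJ).
(d)–(e): forbidden (parity, ΔL, ΔJ).
Allowed pairs: 2 of 10.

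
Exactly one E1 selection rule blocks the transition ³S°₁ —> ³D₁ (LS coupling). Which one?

the ΔL = 0, ±1 rule

Initial level: S=1, L=0, J=1, parity odd. Final level: S=1, L=2, J=1, parity even.
Parity must change: odd → even — ✓.
ΔS = 0: S: 1 → 1 — ✓.
ΔL = 0, ±1 (not L=0↔0): L: 0 → 2, ΔL = +2 — ✗.
ΔJ = 0, ±1 (not J=0↔0): J: 1 → 1, ΔJ = +0 — ✓.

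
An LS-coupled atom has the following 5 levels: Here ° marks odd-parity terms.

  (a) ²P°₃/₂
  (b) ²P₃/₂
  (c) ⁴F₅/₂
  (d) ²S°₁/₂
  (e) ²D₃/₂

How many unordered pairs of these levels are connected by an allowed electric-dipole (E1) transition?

3

(a)–(b): allowed.
(a)–(c): forbidden (ΔS, ΔL).
(a)–(d): forbidden (parity).
(a)–(e): allowed.
(b)–(c): forbidden (parity, ΔS, ΔL).
(b)–(d): allowed.
(b)–(e): forbidden (parity).
(c)–(d): forbidden (ΔS, ΔL, ΔJ).
(c)–(e): forbidden (parity, ΔS).
(d)–(e): forbidden (ΔL).
Allowed pairs: 3 of 10.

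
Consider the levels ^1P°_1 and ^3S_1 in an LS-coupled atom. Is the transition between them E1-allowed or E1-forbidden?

ΔS = 0: S: 0 → 1 — fails.
Parity must change: odd → even — ok.
ΔJ = 0, ±1 (not J=0↔0): J: 1 → 1, ΔJ = +0 — ok.
ΔL = 0, ±1 (not L=0↔0): L: 1 → 0, ΔL = -1 — ok.
Rule(s) violated: ΔS.

forbidden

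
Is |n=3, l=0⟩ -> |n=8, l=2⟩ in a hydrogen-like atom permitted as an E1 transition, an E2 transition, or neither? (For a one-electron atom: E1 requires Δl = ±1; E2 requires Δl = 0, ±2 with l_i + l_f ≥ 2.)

E2

Δl = 2 − 0 = +2; l_i + l_f = 2.
E1 (Δl = ±1): not satisfied.
E2 (Δl = 0,±2, l_i+l_f ≥ 2): satisfied.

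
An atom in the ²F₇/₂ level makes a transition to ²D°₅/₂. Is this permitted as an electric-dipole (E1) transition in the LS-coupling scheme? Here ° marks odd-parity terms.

allowed

Reading off the term symbols: S 1/2→1/2, L 3→2, J 7/2→5/2, parity even→odd.
Parity must change: even → odd — passes.
ΔL = 0, ±1 (not L=0↔0): L: 3 → 2, ΔL = -1 — passes.
ΔJ = 0, ±1 (not J=0↔0): J: 7/2 → 5/2, ΔJ = -1 — passes.
ΔS = 0: S: 1/2 → 1/2 — passes.
All four E1 rules are satisfied.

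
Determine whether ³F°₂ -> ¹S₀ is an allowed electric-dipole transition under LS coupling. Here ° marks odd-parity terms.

Reading off the term symbols: S 1→0, L 3→0, J 2→0, parity odd→even.
ΔJ = 0, ±1 (not J=0↔0): J: 2 → 0, ΔJ = -2 — fails.
ΔL = 0, ±1 (not L=0↔0): L: 3 → 0, ΔL = -3 — fails.
Parity must change: odd → even — ok.
ΔS = 0: S: 1 → 0 — fails.
Rule(s) violated: ΔS, ΔL, ΔJ.

forbidden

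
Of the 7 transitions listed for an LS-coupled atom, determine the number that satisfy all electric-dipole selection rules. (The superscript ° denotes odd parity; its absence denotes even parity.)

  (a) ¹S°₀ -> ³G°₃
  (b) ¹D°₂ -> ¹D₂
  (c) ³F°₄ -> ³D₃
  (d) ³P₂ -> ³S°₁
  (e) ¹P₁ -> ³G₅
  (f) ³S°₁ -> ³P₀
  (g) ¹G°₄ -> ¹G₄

5

(a) forbidden (parity, ΔS, ΔL, ΔJ fail)
(b) allowed
(c) allowed
(d) allowed
(e) forbidden (parity, ΔS, ΔL, ΔJ fail)
(f) allowed
(g) allowed
Total allowed: 5 of 7.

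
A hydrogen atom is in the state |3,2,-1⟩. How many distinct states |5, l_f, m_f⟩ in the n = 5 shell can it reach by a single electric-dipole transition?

E1 requires Δl = ±1, so l_f ∈ {1, 3}; with 0 ≤ l_f ≤ n_f−1 = 4, the allowed l_f values are {1, 3}.
For l_f = 1: m_f ∈ {m_i−1, m_i, m_i+1} ∩ [−1, 1] = {-1, 0} → 2 states.
For l_f = 3: m_f ∈ {m_i−1, m_i, m_i+1} ∩ [−3, 3] = {-2, -1, 0} → 3 states.
Total: 5.

5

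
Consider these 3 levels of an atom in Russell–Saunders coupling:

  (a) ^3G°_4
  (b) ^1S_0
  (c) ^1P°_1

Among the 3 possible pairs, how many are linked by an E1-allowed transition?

1

(a)–(b): forbidden (ΔS, ΔL, ΔJ).
(a)–(c): forbidden (parity, ΔS, ΔL, ΔJ).
(b)–(c): allowed.
Allowed pairs: 1 of 3.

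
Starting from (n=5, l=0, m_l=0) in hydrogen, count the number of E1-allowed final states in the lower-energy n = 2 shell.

3

E1 requires Δl = ±1, so l_f ∈ {-1, 1}; with 0 ≤ l_f ≤ n_f−1 = 1, the allowed l_f values are {1}.
For l_f = 1: m_f ∈ {m_i−1, m_i, m_i+1} ∩ [−1, 1] = {-1, 0, 1} → 3 states.
Total: 3.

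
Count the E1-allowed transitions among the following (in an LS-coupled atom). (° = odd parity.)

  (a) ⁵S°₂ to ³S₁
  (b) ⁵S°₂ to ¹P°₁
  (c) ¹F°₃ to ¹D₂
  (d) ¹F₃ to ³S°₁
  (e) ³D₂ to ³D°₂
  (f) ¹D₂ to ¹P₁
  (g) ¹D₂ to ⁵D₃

2

(a) forbidden (ΔS, ΔL fail)
(b) forbidden (parity, ΔS fail)
(c) allowed
(d) forbidden (ΔS, ΔL, ΔJ fail)
(e) allowed
(f) forbidden (parity fails)
(g) forbidden (parity, ΔS fail)
Total allowed: 2 of 7.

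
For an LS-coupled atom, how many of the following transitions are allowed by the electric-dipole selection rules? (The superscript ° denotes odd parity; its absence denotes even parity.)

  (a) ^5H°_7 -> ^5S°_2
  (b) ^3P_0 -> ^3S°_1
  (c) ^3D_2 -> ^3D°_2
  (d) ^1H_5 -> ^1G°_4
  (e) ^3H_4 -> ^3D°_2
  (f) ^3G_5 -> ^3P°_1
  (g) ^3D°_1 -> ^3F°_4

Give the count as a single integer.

(a) forbidden (parity, ΔL, ΔJ fail)
(b) allowed
(c) allowed
(d) allowed
(e) forbidden (ΔL, ΔJ fail)
(f) forbidden (ΔL, ΔJ fail)
(g) forbidden (parity, ΔJ fail)
Total allowed: 3 of 7.

3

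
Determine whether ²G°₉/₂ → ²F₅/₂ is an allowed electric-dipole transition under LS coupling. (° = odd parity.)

Parity must change: odd → even — ✓.
ΔS = 0: S: 1/2 → 1/2 — ✓.
ΔL = 0, ±1 (not L=0↔0): L: 4 → 3, ΔL = -1 — ✓.
ΔJ = 0, ±1 (not J=0↔0): J: 9/2 → 5/2, ΔJ = -2 — ✗.
Rule(s) violated: ΔJ.

forbidden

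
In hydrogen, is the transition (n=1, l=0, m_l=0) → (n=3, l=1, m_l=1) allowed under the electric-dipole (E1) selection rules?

allowed

Δl = 1 − 0 = +1; the E1 rule Δl = ±1 is satisfied.
Δm_l = 1 − (0) = +1. E1 requires Δm_l = 0, ±1: satisfied.
All E1 selection rules are satisfied.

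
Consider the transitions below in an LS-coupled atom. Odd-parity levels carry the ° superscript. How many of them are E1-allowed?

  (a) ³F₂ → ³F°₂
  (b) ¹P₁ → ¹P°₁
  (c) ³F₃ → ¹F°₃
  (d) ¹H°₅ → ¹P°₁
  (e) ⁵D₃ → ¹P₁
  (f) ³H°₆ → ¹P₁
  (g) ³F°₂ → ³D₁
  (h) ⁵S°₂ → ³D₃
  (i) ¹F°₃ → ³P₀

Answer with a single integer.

(a) allowed
(b) allowed
(c) forbidden (ΔS fails)
(d) forbidden (parity, ΔL, ΔJ fail)
(e) forbidden (parity, ΔS, ΔJ fail)
(f) forbidden (ΔS, ΔL, ΔJ fail)
(g) allowed
(h) forbidden (ΔS, ΔL fail)
(i) forbidden (ΔS, ΔL, ΔJ fail)
Total allowed: 3 of 9.

3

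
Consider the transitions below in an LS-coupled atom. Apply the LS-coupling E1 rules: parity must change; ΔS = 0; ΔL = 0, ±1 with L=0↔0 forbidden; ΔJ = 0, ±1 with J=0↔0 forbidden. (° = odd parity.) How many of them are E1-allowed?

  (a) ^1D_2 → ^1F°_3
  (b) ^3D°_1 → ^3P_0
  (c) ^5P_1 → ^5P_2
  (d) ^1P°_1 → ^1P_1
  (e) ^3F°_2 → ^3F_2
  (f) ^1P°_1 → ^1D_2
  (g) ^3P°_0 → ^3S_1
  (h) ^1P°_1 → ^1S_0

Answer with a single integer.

7

(a) allowed
(b) allowed
(c) forbidden (parity fails)
(d) allowed
(e) allowed
(f) allowed
(g) allowed
(h) allowed
Total allowed: 7 of 8.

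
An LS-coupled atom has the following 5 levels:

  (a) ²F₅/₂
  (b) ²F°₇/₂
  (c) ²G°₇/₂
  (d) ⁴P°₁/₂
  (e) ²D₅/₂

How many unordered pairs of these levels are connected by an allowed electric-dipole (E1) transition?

(a)–(b): allowed.
(a)–(c): allowed.
(a)–(d): forbidden (ΔS, ΔL, ΔJ).
(a)–(e): forbidden (parity).
(b)–(c): forbidden (parity).
(b)–(d): forbidden (parity, ΔS, ΔL, ΔJ).
(b)–(e): allowed.
(c)–(d): forbidden (parity, ΔS, ΔL, ΔJ).
(c)–(e): forbidden (ΔL).
(d)–(e): forbidden (ΔS, ΔJ).
Allowed pairs: 3 of 10.

3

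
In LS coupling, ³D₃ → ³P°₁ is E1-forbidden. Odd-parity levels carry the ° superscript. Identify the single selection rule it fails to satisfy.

the ΔJ = 0, ±1 rule

Initial level: S=1, L=2, J=3, parity even. Final level: S=1, L=1, J=1, parity odd.
Parity must change: even → odd — ✓.
ΔS = 0: S: 1 → 1 — ✓.
ΔL = 0, ±1 (not L=0↔0): L: 2 → 1, ΔL = -1 — ✓.
ΔJ = 0, ±1 (not J=0↔0): J: 3 → 1, ΔJ = -2 — ✗.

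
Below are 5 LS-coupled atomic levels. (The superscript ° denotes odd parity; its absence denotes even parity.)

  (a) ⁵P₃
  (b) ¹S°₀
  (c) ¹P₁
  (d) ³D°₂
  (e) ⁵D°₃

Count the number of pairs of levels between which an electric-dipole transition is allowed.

2

(a)–(b): forbidden (ΔS, ΔJ).
(a)–(c): forbidden (parity, ΔS, ΔJ).
(a)–(d): forbidden (ΔS).
(a)–(e): allowed.
(b)–(c): allowed.
(b)–(d): forbidden (parity, ΔS, ΔL, ΔJ).
(b)–(e): forbidden (parity, ΔS, ΔL, ΔJ).
(c)–(d): forbidden (ΔS).
(c)–(e): forbidden (ΔS, ΔJ).
(d)–(e): forbidden (parity, ΔS).
Allowed pairs: 2 of 10.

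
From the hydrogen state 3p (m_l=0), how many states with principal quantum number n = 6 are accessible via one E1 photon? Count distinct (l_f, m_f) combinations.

4

E1 requires Δl = ±1, so l_f ∈ {0, 2}; with 0 ≤ l_f ≤ n_f−1 = 5, the allowed l_f values are {0, 2}.
For l_f = 0: m_f ∈ {m_i−1, m_i, m_i+1} ∩ [−0, 0] = {0} → 1 state.
For l_f = 2: m_f ∈ {m_i−1, m_i, m_i+1} ∩ [−2, 2] = {-1, 0, 1} → 3 states.
Total: 4.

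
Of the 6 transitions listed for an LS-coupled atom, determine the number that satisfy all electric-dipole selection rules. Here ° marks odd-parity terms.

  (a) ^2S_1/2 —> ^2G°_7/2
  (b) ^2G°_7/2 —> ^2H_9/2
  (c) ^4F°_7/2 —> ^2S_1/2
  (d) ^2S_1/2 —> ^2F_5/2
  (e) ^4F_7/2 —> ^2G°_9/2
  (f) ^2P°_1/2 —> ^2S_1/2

2

(a) forbidden (ΔL, ΔJ fail)
(b) allowed
(c) forbidden (ΔS, ΔL, ΔJ fail)
(d) forbidden (parity, ΔL, ΔJ fail)
(e) forbidden (ΔS fails)
(f) allowed
Total allowed: 2 of 6.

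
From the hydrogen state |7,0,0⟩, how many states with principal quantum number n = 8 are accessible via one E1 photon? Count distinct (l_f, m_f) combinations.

E1 requires Δl = ±1, so l_f ∈ {-1, 1}; with 0 ≤ l_f ≤ n_f−1 = 7, the allowed l_f values are {1}.
For l_f = 1: m_f ∈ {m_i−1, m_i, m_i+1} ∩ [−1, 1] = {-1, 0, 1} → 3 states.
Total: 3.

3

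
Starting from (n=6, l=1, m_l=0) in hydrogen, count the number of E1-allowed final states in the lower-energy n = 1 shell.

E1 requires Δl = ±1, so l_f ∈ {0, 2}; with 0 ≤ l_f ≤ n_f−1 = 0, the allowed l_f values are {0}.
For l_f = 0: m_f ∈ {m_i−1, m_i, m_i+1} ∩ [−0, 0] = {0} → 1 state.
Total: 1.

1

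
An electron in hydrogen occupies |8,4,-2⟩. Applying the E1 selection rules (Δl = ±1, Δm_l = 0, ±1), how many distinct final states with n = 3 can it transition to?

0

E1 requires l_f ∈ {3, 5}, but neither lies in [0, 2], so no final state is reachable.
Total: 0.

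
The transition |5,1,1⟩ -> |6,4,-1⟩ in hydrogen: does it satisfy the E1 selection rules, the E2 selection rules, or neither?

neither

Δl = 4 − 1 = +3; l_i + l_f = 5.
Δm_l = -2.
E1 (Δl = ±1, |Δm_l| ≤ 1): not satisfied.
E2 (Δl = 0,±2, l_i+l_f ≥ 2, |Δm_l| ≤ 2): not satisfied.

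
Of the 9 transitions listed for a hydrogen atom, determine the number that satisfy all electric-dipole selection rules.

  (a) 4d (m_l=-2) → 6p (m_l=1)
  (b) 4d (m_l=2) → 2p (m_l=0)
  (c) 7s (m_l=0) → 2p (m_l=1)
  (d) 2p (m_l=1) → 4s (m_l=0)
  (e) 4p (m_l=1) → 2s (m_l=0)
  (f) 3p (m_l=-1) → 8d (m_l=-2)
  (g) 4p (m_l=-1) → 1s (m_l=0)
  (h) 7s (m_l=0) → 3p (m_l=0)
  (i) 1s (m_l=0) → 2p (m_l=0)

7

(a) forbidden — Δm_l = +3 (E1 requires Δm_l = 0, ±1)
(b) forbidden — Δm_l = -2 (E1 requires Δm_l = 0, ±1)
(c) allowed
(d) allowed
(e) allowed
(f) allowed
(g) allowed
(h) allowed
(i) allowed
Total allowed: 7 of 9.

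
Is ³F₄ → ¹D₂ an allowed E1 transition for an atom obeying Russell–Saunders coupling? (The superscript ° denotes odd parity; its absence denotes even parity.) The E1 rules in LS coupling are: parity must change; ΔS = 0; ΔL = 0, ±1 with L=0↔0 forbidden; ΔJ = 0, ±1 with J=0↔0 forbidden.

forbidden

Reading off the term symbols: S 1→0, L 3→2, J 4→2, parity even→even.
Parity must change: even → even — violated.
ΔJ = 0, ±1 (not J=0↔0): J: 4 → 2, ΔJ = -2 — violated.
ΔL = 0, ±1 (not L=0↔0): L: 3 → 2, ΔL = -1 — satisfied.
ΔS = 0: S: 1 → 0 — violated.
Rule(s) violated: parity, ΔS, ΔJ.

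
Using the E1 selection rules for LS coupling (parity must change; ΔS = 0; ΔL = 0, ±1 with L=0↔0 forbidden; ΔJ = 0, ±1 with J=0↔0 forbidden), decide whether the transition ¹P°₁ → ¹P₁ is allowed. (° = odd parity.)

allowed

Parity must change: odd → even — ✓.
ΔS = 0: S: 0 → 0 — ✓.
ΔL = 0, ±1 (not L=0↔0): L: 1 → 1, ΔL = +0 — ✓.
ΔJ = 0, ±1 (not J=0↔0): J: 1 → 1, ΔJ = +0 — ✓.
All four E1 rules are satisfied.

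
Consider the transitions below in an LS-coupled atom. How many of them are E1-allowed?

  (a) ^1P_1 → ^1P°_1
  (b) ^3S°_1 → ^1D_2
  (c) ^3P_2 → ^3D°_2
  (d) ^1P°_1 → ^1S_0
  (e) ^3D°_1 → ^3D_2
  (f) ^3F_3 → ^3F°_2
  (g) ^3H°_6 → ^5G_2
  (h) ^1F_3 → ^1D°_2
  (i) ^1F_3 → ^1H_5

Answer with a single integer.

6

(a) allowed
(b) forbidden (ΔS, ΔL fail)
(c) allowed
(d) allowed
(e) allowed
(f) allowed
(g) forbidden (ΔS, ΔJ fail)
(h) allowed
(i) forbidden (parity, ΔL, ΔJ fail)
Total allowed: 6 of 9.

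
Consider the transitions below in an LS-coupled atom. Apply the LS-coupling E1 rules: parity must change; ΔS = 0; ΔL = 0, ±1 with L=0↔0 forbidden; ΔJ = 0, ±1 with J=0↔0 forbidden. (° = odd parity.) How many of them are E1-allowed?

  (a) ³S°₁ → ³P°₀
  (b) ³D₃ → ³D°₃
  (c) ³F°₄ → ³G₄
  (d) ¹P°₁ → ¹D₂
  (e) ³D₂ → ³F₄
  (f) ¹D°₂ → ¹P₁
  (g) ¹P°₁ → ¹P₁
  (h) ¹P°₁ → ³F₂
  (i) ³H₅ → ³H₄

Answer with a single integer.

(a) forbidden (parity fails)
(b) allowed
(c) allowed
(d) allowed
(e) forbidden (parity, ΔJ fail)
(f) allowed
(g) allowed
(h) forbidden (ΔS, ΔL fail)
(i) forbidden (parity fails)
Total allowed: 5 of 9.

5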